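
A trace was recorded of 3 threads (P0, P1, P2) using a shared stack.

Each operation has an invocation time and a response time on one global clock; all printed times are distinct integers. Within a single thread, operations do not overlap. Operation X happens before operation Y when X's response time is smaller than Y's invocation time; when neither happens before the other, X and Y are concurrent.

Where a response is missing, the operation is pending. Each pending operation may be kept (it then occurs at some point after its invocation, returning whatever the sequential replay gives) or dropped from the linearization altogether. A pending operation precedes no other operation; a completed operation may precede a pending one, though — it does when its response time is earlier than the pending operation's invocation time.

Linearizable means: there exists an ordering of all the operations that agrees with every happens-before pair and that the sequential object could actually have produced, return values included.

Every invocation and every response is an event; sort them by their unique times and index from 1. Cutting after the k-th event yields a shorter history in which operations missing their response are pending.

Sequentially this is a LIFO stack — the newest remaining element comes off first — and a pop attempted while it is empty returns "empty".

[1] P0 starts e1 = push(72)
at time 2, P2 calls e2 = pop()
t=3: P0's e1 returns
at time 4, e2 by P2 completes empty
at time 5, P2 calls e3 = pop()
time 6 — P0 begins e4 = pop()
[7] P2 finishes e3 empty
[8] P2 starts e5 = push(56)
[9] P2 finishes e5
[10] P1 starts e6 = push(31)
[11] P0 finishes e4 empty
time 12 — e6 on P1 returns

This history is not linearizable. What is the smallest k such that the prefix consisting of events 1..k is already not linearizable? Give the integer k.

events 1..10 are still linearizable — one witness is e2, e1, e4, e3, e5:
after step 1 (e2 pop() → empty): stack <>
after step 2 (e1 push(72)): stack <72>
after step 3 (e4 pop() (pending, included)): stack <>
after step 4 (e3 pop() → empty): stack <>
after step 5 (e5 push(56)): stack <56>
event 11 — e4's response, time 11 — after it, nothing linearizes
including or dropping the 1 pending operation (e6) in any combination fails
one such order, e1, e2, e3, e4, e5 (pending dropped), breaks at step 2 where e2 pop() → empty is illegal
one such order, e1, e2, e3, e5, e4 (pending dropped), breaks at step 2 where e2 pop() → empty is illegal

11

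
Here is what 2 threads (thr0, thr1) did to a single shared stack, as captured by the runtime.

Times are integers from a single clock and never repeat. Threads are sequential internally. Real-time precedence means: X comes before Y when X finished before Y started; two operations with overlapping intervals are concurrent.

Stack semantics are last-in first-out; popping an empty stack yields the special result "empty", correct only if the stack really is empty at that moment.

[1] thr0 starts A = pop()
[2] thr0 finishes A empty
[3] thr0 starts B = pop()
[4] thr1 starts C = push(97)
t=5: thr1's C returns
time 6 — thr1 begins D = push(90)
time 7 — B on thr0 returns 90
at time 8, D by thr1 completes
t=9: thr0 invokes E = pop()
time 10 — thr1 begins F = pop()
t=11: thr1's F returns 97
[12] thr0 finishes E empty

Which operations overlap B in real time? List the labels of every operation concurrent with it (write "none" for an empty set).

concurrent with B ([3,7]): every op whose interval crosses 3..7
A [1,2]: before
C [4,5]: concurrent
D [6,8]: concurrent
E [9,12]: after
F [10,11]: after

C, D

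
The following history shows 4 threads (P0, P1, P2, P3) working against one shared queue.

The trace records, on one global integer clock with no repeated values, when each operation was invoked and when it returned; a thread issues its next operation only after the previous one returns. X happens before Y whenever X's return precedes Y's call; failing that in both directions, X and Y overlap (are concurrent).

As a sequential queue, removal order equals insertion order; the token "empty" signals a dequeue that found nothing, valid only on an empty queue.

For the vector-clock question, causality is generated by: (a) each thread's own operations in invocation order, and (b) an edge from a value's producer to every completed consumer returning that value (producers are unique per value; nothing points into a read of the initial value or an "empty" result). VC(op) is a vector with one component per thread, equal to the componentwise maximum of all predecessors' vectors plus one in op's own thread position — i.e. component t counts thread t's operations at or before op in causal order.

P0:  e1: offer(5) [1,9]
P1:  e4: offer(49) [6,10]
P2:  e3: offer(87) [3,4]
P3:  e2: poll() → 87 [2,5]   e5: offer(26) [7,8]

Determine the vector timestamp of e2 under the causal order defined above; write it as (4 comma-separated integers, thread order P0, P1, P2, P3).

(0, 0, 1, 1)

e3 (invocation 3): nothing precedes it; P2's component alone gives (0, 0, 1, 0)
e4 (invocation 6): nothing precedes it; P1's component alone gives (0, 1, 0, 0)
e1 (invocation 1): nothing precedes it; P0's component alone gives (1, 0, 0, 0)
merge at e2 (invoked 2): VC(e3)=(0, 0, 1, 0), own-thread bump on P3 → (0, 0, 1, 1)
merge at e5 (invoked 7): VC(e2)=(0, 0, 1, 1), own-thread bump on P3 → (0, 0, 1, 2)
target: VC(e2) = (0, 0, 1, 1)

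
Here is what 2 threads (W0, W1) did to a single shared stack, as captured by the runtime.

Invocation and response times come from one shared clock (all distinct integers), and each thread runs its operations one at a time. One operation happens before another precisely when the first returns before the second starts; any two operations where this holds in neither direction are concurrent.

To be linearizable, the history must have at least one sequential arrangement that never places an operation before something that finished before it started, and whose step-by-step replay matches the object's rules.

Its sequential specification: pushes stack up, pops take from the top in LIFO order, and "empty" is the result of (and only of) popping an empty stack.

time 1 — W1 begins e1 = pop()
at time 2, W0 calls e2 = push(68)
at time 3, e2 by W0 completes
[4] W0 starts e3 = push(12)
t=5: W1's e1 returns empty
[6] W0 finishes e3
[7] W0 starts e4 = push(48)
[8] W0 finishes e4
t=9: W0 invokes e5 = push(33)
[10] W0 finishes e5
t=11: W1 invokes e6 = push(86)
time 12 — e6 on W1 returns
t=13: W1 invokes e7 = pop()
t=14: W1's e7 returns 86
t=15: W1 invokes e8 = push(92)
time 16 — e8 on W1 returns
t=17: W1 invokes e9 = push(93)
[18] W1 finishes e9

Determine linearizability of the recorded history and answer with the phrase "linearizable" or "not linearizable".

witness order: e1, e2, e3, e4, e5, e6, e7, e8, e9
1. e1 pop() → empty, leaving stack <>
2. e2 push(68), leaving stack <68>
3. e3 push(12), leaving stack <68,12>
4. e4 push(48), leaving stack <68,12,48>
5. e5 push(33), leaving stack <68,12,48,33>
6. e6 push(86), leaving stack <68,12,48,33,86>
7. e7 pop() → 86, leaving stack <68,12,48,33>
8. e8 push(92), leaving stack <68,12,48,33,92>
9. e9 push(93), leaving stack <68,12,48,33,92,93>

linearizable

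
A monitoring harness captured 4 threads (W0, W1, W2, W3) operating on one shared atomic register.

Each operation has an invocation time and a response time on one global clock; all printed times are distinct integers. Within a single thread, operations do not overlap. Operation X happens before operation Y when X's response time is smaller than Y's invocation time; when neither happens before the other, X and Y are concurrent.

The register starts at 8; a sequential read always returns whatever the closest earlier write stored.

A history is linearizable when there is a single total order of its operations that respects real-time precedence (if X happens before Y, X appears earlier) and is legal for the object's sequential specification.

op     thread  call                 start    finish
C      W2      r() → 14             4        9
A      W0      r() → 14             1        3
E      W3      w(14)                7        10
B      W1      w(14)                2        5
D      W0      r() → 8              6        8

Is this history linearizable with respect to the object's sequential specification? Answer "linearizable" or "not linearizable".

the violation lands at event 8, D's response at time 8: events 1..7 linearize, events 1..8 do not
real-time-consistent orders of the 3 completed operations: 2 — all fail the atomic register replay
no completion choice of the 2 pending operations (C, E) rescues it — every subset was tried
sample order A, B, D (pending dropped) stalls at step 1 — A r() → 14 has no legal effect
sample order B, A, D (pending dropped) stalls at step 3 — D r() → 8 has no legal effect

not linearizable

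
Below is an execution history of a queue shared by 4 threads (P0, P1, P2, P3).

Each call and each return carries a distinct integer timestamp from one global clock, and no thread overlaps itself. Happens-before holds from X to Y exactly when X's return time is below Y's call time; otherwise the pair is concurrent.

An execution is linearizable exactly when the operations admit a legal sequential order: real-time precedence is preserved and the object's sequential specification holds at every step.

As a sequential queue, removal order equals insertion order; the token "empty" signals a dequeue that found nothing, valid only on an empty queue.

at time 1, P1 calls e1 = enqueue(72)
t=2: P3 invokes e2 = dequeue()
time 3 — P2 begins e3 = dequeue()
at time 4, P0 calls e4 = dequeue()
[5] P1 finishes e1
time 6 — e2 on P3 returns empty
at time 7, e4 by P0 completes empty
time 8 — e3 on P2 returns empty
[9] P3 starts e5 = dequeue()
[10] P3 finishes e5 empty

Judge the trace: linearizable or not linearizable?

prefix check: 1..9 passes, 1..10 fails once e5's time-10 response joins
no legal order exists: 24 real-time-consistent candidates over 5 completed queue operations, all rejected
one such order, e1, e2, e3, e4, e5, breaks at step 2 where e2 dequeue() → empty is illegal
one such order, e1, e2, e4, e3, e5, breaks at step 2 where e2 dequeue() → empty is illegal

not linearizable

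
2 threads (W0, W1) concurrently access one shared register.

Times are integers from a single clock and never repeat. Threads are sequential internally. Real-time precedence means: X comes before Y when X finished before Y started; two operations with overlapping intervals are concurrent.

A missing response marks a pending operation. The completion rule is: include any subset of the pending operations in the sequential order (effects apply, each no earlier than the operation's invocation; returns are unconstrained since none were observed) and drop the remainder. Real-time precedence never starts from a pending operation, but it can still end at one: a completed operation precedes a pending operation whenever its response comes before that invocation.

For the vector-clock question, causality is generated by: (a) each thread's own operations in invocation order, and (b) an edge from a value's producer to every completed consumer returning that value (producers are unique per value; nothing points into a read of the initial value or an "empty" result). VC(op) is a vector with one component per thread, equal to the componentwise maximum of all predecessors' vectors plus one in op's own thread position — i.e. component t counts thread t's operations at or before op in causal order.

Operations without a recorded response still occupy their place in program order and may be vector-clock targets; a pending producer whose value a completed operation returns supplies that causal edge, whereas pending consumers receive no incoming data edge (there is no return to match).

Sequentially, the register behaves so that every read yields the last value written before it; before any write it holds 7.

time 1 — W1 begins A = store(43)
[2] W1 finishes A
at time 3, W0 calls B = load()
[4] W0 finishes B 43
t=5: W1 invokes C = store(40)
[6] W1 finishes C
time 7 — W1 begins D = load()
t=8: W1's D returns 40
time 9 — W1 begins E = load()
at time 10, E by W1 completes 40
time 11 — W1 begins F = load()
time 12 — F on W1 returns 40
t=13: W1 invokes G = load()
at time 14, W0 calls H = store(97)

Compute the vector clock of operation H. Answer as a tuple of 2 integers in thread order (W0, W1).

(2, 1)

invoked at 1, A has no predecessors; its own W1 bump gives (0, 1)
VC(C, invoked at 5): max of VC(A)=(0, 1), then +1 on thread W1 → (0, 2)
VC(B, invoked at 3): max of VC(A)=(0, 1), then +1 on thread W0 → (1, 1)
VC(D, invoked at 7): max of VC(C)=(0, 2), then +1 on thread W1 → (0, 3)
VC(H, invoked at 14): max of VC(B)=(1, 1), then +1 on thread W0 → (2, 1)
VC(E, invoked at 9): max of VC(C)=(0, 2), VC(D)=(0, 3), then +1 on thread W1 → (0, 4)
VC(F, invoked at 11): max of VC(C)=(0, 2), VC(E)=(0, 4), then +1 on thread W1 → (0, 5)
VC(G, invoked at 13): max of VC(F)=(0, 5), then +1 on thread W1 → (0, 6)
target: VC(H) = (2, 1)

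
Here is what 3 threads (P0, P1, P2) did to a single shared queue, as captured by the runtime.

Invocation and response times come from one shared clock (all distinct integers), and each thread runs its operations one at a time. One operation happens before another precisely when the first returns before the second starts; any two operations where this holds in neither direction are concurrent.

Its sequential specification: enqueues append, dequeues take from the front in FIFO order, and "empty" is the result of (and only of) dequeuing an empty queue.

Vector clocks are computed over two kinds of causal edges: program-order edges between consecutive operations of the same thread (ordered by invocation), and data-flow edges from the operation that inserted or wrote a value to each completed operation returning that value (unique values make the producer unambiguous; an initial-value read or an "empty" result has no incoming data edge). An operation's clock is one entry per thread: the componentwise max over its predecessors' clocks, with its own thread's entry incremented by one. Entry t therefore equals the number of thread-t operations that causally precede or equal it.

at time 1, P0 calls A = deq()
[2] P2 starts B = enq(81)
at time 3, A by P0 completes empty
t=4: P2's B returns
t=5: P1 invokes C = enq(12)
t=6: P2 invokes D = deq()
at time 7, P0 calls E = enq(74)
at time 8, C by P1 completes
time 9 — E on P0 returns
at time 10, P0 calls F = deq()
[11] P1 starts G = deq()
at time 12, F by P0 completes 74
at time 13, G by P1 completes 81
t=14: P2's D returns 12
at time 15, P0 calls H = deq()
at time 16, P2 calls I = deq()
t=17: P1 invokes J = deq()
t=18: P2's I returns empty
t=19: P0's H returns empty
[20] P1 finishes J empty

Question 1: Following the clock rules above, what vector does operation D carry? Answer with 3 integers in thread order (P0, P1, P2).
Answer: (0, 1, 2)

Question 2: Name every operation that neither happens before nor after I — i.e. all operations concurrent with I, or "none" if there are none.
Answer: H, J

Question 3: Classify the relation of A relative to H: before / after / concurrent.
Answer: before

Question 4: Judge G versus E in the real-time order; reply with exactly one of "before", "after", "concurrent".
Answer: after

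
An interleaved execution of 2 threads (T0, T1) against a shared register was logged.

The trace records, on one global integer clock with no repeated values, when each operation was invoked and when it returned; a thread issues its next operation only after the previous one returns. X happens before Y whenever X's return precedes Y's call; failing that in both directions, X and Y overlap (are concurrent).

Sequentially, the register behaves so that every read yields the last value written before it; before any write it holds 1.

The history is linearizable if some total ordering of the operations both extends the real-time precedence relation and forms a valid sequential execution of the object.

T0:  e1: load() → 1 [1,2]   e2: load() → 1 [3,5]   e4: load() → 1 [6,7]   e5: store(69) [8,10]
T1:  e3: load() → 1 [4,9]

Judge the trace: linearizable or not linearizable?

witness order: e1, e2, e3, e4, e5
after step 1 (e1 load() → 1): value 1
after step 2 (e2 load() → 1): value 1
after step 3 (e3 load() → 1): value 1
after step 4 (e4 load() → 1): value 1
after step 5 (e5 store(69)): value 69

linearizable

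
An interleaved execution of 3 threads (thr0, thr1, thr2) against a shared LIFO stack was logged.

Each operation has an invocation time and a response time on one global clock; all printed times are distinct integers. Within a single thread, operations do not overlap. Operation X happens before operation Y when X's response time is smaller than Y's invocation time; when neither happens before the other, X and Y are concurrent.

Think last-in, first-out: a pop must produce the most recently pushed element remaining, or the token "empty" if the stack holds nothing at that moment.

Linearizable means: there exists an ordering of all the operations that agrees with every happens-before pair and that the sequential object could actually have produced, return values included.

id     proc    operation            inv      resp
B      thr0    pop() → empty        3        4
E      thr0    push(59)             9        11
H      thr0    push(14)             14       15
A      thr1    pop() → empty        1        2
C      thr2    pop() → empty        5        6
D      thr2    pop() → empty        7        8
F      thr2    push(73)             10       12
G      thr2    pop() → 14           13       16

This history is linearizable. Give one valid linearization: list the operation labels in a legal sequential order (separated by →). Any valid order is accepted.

A → B → C → D → E → F → H → G

step 1: A pop() → empty — stack <>
step 2: B pop() → empty — stack <>
step 3: C pop() → empty — stack <>
step 4: D pop() → empty — stack <>
step 5: E push(59) — stack <59>
step 6: F push(73) — stack <59,73>
step 7: H push(14) — stack <59,73,14>
step 8: G pop() → 14 — stack <59,73>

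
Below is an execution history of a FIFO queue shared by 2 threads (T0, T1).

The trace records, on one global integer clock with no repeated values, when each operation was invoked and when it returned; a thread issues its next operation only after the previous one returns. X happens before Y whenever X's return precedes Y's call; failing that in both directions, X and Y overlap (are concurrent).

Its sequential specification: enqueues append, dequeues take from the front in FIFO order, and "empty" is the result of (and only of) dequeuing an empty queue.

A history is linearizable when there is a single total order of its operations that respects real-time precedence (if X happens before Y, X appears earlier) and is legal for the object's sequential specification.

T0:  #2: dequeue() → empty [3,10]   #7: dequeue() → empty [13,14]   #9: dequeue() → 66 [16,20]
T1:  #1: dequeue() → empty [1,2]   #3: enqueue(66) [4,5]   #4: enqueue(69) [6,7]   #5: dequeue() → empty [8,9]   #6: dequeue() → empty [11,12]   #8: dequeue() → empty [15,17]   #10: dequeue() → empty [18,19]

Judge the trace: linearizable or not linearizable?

not linearizable

through event 8 a valid linearization exists; event 9 (#5 responding at time 9) ends that
one real-time candidate order over the 4 completed operations — the FIFO queue replay rejects it
no escape via the 1 pending operation (#2): every completion choice fails
take #1, #3, #4, #5 (pending dropped): step 4 already fails, because #5 dequeue() → empty cannot occur there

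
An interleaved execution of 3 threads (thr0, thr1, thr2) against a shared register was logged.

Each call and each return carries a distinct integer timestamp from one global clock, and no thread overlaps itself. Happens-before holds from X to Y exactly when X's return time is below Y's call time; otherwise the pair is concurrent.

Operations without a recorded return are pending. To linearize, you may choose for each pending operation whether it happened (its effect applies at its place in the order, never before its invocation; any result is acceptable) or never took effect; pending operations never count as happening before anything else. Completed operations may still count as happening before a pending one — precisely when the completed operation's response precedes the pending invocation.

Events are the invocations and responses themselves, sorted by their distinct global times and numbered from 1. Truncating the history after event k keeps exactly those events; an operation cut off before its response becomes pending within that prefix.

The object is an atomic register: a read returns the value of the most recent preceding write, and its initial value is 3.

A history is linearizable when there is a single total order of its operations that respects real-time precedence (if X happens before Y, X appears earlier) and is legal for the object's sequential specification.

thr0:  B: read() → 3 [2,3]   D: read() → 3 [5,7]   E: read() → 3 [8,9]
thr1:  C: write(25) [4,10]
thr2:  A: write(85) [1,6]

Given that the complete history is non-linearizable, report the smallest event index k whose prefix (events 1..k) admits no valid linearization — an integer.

9

a valid linearization of events 1..8 exists, for instance B, D, A:
1. B read() → 3, leaving value 3
2. D read() → 3, leaving value 3
3. A write(85), leaving value 85
event 9 — E's response, time 9 — after it, nothing linearizes
no escape via the 1 pending operation (C): every completion choice fails
one such order, A, B, D, E (pending dropped), breaks at step 2 where B read() → 3 is illegal
one such order, B, A, D, E (pending dropped), breaks at step 3 where D read() → 3 is illegal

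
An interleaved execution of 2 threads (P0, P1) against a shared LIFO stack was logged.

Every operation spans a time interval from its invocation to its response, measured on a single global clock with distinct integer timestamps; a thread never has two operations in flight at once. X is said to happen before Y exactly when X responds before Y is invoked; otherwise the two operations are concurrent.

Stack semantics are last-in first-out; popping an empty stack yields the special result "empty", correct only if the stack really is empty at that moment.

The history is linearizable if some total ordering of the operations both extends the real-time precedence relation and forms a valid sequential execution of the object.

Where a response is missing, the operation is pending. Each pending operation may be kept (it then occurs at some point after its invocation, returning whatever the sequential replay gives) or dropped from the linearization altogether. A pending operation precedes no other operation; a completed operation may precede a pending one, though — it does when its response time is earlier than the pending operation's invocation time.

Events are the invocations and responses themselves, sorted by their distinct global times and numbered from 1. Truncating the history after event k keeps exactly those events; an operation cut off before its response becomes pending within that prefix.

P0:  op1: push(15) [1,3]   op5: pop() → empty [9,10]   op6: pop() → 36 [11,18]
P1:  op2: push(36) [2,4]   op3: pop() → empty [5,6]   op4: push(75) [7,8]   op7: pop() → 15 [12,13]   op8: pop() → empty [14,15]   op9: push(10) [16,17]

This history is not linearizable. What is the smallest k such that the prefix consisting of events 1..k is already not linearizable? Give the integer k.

6

events 1..5 are still linearizable — one witness is op1, op2:
1. op1 push(15), leaving stack <15>
2. op2 push(36), leaving stack <15,36>
event 6 — op3's response, time 6 — after it, nothing linearizes
sample order op1, op2, op3 stalls at step 3 — op3 pop() → empty has no legal effect
sample order op2, op1, op3 stalls at step 3 — op3 pop() → empty has no legal effect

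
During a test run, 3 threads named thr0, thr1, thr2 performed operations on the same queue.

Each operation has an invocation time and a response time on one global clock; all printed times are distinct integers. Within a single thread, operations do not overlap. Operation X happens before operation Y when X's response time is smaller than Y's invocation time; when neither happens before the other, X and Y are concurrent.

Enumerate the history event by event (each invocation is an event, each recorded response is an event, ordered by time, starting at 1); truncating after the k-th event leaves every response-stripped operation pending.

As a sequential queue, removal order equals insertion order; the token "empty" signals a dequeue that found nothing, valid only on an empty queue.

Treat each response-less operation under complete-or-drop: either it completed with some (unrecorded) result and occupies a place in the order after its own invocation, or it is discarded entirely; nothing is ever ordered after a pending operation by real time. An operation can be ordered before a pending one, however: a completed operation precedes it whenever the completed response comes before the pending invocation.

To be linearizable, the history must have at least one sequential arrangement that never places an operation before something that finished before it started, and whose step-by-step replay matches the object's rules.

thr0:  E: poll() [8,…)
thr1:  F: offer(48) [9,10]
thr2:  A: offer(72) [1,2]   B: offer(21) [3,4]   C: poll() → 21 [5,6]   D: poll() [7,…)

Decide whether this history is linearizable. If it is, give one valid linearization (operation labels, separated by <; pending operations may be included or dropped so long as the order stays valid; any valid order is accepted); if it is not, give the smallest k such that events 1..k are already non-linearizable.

through event 5 a valid linearization exists; event 6 (C responding at time 6) ends that
one real-time candidate order over the 3 completed operations — the queue replay rejects it
sample order A, B, C stalls at step 3 — C poll() → 21 has no legal effect

not linearizable — minimal violating prefix: 6 events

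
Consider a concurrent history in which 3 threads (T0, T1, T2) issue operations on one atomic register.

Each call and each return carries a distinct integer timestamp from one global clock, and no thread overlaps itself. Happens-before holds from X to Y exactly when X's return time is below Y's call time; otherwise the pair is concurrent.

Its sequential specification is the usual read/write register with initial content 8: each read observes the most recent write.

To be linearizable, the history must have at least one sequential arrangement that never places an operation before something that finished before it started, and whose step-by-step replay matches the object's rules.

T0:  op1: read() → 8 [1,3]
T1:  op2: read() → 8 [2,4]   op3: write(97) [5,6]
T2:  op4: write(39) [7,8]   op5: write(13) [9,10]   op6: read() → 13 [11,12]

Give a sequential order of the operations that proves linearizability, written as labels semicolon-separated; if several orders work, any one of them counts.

1. op1 read() → 8, leaving value 8
2. op2 read() → 8, leaving value 8
3. op3 write(97), leaving value 97
4. op4 write(39), leaving value 39
5. op5 write(13), leaving value 13
6. op6 read() → 13, leaving value 13

op1; op2; op3; op4; op5; op6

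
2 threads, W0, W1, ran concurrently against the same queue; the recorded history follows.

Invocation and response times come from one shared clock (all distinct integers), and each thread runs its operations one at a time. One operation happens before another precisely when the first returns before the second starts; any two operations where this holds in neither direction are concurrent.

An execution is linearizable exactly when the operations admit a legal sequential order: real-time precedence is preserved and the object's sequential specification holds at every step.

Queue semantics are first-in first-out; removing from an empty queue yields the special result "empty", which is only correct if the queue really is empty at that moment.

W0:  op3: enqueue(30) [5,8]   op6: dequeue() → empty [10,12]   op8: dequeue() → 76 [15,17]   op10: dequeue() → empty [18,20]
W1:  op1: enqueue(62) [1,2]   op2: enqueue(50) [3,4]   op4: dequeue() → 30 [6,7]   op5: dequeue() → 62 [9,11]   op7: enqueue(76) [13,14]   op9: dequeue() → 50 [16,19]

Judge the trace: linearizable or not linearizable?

cut after 6 events: linearizable; cut after 7 events (op4 responds, time 7): not linearizable
exactly one order of the 3 completed ops respects real time; the queue replay fails
including or dropping the 1 pending operation (op3) in any combination fails
for example op1, op2, op4 (pending dropped) fails at step 3: op4 dequeue() → 30 is not legal there

not linearizable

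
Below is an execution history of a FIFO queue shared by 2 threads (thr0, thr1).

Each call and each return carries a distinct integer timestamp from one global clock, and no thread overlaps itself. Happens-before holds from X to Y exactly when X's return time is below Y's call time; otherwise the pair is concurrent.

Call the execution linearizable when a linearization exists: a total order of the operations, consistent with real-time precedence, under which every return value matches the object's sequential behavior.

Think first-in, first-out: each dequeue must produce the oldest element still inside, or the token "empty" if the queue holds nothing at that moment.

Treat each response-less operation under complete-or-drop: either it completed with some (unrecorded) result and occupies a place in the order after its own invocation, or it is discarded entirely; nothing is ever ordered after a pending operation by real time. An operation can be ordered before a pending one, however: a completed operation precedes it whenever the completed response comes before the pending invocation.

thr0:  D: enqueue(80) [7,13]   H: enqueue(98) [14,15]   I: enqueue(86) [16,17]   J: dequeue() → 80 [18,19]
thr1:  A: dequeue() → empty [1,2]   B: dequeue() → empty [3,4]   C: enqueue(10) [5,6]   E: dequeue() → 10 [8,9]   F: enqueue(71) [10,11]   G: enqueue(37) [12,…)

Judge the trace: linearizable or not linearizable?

linearizable

one valid linearization: A, B, C, D, E, F, G, H, I, J
after step 1 (A dequeue() → empty): queue <>
after step 2 (B dequeue() → empty): queue <>
after step 3 (C enqueue(10)): queue <10>
after step 4 (D enqueue(80)): queue <10,80>
after step 5 (E dequeue() → 10): queue <80>
after step 6 (F enqueue(71)): queue <80,71>
after step 7 (G enqueue(37) (pending, included)): queue <80,71,37>
after step 8 (H enqueue(98)): queue <80,71,37,98>
after step 9 (I enqueue(86)): queue <80,71,37,98,86>
after step 10 (J dequeue() → 80): queue <71,37,98,86>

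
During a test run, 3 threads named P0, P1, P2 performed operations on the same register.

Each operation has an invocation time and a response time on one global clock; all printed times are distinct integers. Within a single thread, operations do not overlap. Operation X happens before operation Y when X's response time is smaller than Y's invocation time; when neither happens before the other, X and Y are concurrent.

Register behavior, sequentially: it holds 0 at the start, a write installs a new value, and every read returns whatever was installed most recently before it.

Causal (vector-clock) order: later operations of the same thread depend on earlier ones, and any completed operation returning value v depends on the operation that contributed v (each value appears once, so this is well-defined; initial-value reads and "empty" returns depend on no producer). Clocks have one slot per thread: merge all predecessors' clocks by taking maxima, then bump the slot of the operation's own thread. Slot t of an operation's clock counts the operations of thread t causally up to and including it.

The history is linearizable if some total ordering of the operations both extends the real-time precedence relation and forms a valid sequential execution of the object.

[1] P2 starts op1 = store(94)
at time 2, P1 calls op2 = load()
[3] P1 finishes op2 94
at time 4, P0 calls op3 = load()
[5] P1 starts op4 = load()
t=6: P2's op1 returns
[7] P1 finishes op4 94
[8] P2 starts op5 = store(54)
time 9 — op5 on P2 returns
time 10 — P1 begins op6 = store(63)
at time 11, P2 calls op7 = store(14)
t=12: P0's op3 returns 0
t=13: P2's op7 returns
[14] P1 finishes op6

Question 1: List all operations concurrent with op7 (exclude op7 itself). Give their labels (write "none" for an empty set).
Answer: op3, op6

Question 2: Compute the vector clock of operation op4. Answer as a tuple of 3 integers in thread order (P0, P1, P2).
Answer: (0, 2, 1)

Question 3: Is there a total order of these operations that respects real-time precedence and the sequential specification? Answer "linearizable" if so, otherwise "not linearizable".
already the first 12 events (up to op3's response at time 12) admit no linearization; the first 11 still do
real-time-consistent orders of the 5 completed operations: 11 — all fail the register replay
no escape via the 2 pending operations (op6, op7): every completion choice fails
for example op1, op2, op3, op4, op5 (pending dropped) fails at step 3: op3 load() → 0 is not legal there
for example op1, op2, op4, op3, op5 (pending dropped) fails at step 4: op3 load() → 0 is not legal there

not linearizable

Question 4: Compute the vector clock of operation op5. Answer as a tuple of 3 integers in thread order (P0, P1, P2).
Answer: (0, 0, 2)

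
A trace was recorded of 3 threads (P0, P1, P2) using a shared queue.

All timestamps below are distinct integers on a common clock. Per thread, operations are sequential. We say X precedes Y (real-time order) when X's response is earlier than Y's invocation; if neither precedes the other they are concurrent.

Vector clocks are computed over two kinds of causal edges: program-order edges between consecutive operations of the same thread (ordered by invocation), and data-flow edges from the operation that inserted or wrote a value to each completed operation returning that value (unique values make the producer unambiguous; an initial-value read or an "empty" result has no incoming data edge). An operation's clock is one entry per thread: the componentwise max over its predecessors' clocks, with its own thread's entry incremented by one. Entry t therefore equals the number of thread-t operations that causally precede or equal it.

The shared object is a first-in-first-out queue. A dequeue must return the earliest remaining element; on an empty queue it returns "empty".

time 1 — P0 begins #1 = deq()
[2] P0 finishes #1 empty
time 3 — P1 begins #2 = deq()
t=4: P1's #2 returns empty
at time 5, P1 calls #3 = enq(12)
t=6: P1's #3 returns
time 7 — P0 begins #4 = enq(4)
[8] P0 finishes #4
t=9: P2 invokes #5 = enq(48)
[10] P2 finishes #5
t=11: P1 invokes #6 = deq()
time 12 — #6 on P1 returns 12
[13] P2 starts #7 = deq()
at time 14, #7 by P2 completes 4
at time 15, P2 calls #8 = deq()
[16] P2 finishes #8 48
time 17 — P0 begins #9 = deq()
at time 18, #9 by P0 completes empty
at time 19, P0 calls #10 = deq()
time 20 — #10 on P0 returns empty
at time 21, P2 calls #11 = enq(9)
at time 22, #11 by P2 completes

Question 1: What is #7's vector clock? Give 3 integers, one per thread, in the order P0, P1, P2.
#5, invoked 9, has no incoming edges; only P2's bump applies → (0, 0, 1)
#2, invoked 3, has no incoming edges; only P1's bump applies → (0, 1, 0)
#1, invoked 1, has no incoming edges; only P0's bump applies → (1, 0, 0)
merge at #3 (invoked 5): VC(#2)=(0, 1, 0), own-thread bump on P1 → (0, 2, 0)
merge at #4 (invoked 7): VC(#1)=(1, 0, 0), own-thread bump on P0 → (2, 0, 0)
merge at #6 (invoked 11): VC(#3)=(0, 2, 0), own-thread bump on P1 → (0, 3, 0)
merge at #9 (invoked 17): VC(#4)=(2, 0, 0), own-thread bump on P0 → (3, 0, 0)
merge at #7 (invoked 13): VC(#4)=(2, 0, 0), VC(#5)=(0, 0, 1), own-thread bump on P2 → (2, 0, 2)
merge at #10 (invoked 19): VC(#9)=(3, 0, 0), own-thread bump on P0 → (4, 0, 0)
merge at #8 (invoked 15): VC(#5)=(0, 0, 1), VC(#7)=(2, 0, 2), own-thread bump on P2 → (2, 0, 3)
merge at #11 (invoked 21): VC(#8)=(2, 0, 3), own-thread bump on P2 → (2, 0, 4)
target: VC(#7) = (2, 0, 2)

(2, 0, 2)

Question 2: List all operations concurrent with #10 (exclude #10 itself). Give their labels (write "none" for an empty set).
#10 spans [19,20]: anything still running between times 19 and 20 counts as concurrent
#1 [1,2]: before
#2 [3,4]: before
#3 [5,6]: before
#4 [7,8]: before
#5 [9,10]: before
#6 [11,12]: before
#7 [13,14]: before
#8 [15,16]: before
#9 [17,18]: before
#11 [21,22]: after

none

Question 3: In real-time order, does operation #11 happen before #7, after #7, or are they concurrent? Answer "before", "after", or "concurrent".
#11 spans [21,22], #7 spans [13,14]
resp(#7)=14 < inv(#11)=21

after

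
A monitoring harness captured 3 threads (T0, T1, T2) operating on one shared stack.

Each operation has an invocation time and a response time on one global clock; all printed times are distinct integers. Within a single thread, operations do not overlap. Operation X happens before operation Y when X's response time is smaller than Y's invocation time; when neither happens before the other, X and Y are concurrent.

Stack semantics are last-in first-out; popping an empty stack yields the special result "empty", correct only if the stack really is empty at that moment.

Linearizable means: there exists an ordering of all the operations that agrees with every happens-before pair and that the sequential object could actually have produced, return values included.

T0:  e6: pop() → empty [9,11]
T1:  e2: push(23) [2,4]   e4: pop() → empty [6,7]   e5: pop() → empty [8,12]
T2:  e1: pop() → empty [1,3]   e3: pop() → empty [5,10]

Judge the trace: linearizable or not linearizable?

already the first 10 events (up to e3's response at time 10) admit no linearization; the first 9 still do
real-time-consistent orders of the 4 completed operations: 4 — all fail the stack replay
no completion choice of the 2 pending operations (e5, e6) rescues it — every subset was tried
for example e1, e2, e3, e4 (pending dropped) fails at step 3: e3 pop() → empty is not legal there
for example e1, e2, e4, e3 (pending dropped) fails at step 3: e4 pop() → empty is not legal there

not linearizable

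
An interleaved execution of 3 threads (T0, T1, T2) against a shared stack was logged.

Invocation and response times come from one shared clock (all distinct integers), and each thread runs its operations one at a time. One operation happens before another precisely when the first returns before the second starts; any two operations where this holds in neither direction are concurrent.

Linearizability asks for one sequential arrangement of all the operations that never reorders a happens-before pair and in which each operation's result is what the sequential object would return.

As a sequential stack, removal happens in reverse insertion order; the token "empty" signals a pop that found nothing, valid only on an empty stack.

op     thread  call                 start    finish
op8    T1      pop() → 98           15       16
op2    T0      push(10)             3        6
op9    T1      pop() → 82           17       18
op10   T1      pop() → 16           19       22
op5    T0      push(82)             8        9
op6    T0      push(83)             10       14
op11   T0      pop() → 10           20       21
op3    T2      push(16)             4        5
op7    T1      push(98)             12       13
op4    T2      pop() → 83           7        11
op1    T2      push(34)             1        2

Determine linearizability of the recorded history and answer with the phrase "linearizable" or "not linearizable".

one valid linearization: op1, op2, op3, op5, op6, op4, op7, op8, op9, op10, op11
step 1: op1 push(34) — stack <34>
step 2: op2 push(10) — stack <34,10>
step 3: op3 push(16) — stack <34,10,16>
step 4: op5 push(82) — stack <34,10,16,82>
step 5: op6 push(83) — stack <34,10,16,82,83>
step 6: op4 pop() → 83 — stack <34,10,16,82>
step 7: op7 push(98) — stack <34,10,16,82,98>
step 8: op8 pop() → 98 — stack <34,10,16,82>
step 9: op9 pop() → 82 — stack <34,10,16>
step 10: op10 pop() → 16 — stack <34,10>
step 11: op11 pop() → 10 — stack <34>

linearizable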